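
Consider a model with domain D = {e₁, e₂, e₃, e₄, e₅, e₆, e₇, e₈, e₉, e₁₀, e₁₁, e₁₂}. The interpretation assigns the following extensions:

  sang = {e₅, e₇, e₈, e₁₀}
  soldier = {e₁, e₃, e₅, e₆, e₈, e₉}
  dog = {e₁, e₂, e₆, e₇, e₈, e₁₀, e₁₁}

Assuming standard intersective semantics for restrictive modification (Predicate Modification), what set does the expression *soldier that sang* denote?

{e₅, e₈}

⟦that sang⟧ = ⟦sang⟧ = {e₅, e₇, e₈, e₁₀}
⟦soldier⟧ = {e₁, e₃, e₅, e₆, e₈, e₉}
… ∩ ⟦that sang⟧ = {e₁, e₃, e₅, e₆, e₈, e₉} ∩ {e₅, e₇, e₈, e₁₀} = {e₅, e₈}
So ⟦soldier that sang⟧ = {e₅, e₈}.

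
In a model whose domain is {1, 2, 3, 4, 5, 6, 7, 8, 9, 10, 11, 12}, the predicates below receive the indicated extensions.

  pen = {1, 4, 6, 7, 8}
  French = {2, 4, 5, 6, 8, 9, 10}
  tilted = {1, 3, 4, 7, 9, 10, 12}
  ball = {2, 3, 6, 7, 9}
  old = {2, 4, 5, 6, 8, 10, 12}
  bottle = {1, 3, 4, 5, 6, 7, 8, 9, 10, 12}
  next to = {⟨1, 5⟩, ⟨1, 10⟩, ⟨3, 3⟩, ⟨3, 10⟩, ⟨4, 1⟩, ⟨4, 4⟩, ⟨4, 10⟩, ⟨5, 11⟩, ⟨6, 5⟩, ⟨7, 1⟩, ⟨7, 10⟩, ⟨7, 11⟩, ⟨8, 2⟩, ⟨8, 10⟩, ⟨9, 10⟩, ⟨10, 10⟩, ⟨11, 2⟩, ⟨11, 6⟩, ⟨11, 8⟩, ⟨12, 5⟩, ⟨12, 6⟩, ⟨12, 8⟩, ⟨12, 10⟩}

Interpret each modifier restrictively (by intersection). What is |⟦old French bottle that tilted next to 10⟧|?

2

⟦that tilted⟧ = ⟦tilted⟧ = {1, 3, 4, 7, 9, 10, 12}
⟦next to 10⟧ = {x : ⟨x, 10⟩ ∈ ⟦next to⟧} = {1, 3, 4, 7, 8, 9, 10, 12}
⟦bottle⟧ = {1, 3, 4, 5, 6, 7, 8, 9, 10, 12}
… ∩ ⟦that tilted⟧ = {1, 3, 4, 5, 6, 7, 8, 9, 10, 12} ∩ {1, 3, 4, 7, 9, 10, 12} = {1, 3, 4, 7, 9, 10, 12}
… ∩ ⟦next to 10⟧ = {1, 3, 4, 7, 9, 10, 12} ∩ {1, 3, 4, 7, 8, 9, 10, 12} = {1, 3, 4, 7, 9, 10, 12}
… ∩ ⟦old⟧ = {1, 3, 4, 7, 9, 10, 12} ∩ {2, 4, 5, 6, 8, 10, 12} = {4, 10, 12}
… ∩ ⟦French⟧ = {4, 10, 12} ∩ {2, 4, 5, 6, 8, 9, 10} = {4, 10}
⟦old French bottle that tilted next to 10⟧ = {4, 10}, so the cardinality is 2.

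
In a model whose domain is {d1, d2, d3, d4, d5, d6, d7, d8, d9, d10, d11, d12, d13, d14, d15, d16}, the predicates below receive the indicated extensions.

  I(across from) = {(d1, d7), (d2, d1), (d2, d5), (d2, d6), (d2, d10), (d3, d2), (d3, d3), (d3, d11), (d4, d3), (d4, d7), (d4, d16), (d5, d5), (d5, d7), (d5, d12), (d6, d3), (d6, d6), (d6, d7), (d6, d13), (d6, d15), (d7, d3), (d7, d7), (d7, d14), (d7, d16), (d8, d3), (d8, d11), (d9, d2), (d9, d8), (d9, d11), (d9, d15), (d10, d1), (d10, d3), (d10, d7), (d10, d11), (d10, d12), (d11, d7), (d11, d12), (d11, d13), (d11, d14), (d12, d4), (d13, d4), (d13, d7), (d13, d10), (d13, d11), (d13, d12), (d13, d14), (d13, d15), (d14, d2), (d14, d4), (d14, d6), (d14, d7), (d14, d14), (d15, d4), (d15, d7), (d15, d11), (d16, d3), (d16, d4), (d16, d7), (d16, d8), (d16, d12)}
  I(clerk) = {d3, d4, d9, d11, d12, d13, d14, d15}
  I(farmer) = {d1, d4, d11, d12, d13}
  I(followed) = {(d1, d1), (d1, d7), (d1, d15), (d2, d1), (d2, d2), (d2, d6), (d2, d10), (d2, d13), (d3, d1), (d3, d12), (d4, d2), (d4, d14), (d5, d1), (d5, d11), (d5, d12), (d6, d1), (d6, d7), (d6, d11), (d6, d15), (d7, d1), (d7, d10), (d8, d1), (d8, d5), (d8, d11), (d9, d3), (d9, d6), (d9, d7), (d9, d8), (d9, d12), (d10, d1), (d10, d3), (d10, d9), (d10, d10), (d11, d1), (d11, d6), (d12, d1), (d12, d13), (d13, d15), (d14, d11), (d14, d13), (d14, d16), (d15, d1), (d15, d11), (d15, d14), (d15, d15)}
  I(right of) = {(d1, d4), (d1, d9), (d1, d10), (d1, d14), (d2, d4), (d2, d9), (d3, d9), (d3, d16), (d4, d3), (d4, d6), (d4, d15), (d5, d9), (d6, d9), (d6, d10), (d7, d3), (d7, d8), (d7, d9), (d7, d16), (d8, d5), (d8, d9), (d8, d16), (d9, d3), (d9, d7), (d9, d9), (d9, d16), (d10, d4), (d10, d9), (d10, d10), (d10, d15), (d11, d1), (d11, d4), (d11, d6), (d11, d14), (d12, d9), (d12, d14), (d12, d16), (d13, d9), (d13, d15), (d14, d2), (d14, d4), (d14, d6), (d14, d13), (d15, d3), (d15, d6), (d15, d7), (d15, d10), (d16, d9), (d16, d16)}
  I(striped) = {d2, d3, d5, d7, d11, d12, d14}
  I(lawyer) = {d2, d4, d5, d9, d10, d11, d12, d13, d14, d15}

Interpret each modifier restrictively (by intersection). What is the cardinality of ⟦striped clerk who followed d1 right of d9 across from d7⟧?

⟦who followed d1⟧ = {x : ⟨x, d1⟩ ∈ ⟦followed⟧} = {d1, d2, d3, d5, d6, d7, d8, d10, d11, d12, d15}
⟦right of d9⟧ = {x : ⟨x, d9⟩ ∈ ⟦right of⟧} = {d1, d2, d3, d5, d6, d7, d8, d9, d10, d12, d13, d16}
⟦across from d7⟧ = {x : ⟨x, d7⟩ ∈ ⟦across from⟧} = {d1, d4, d5, d6, d7, d10, d11, d13, d14, d15, d16}
⟦clerk⟧ = {d3, d4, d9, d11, d12, d13, d14, d15}
… ∩ ⟦who followed d1⟧ = {d3, d4, d9, d11, d12, d13, d14, d15} ∩ {d1, d2, d3, d5, d6, d7, d8, d10, d11, d12, d15} = {d3, d11, d12, d15}
… ∩ ⟦right of d9⟧ = {d3, d11, d12, d15} ∩ {d1, d2, d3, d5, d6, d7, d8, d9, d10, d12, d13, d16} = {d3, d12}
… ∩ ⟦across from d7⟧ = {d3, d12} ∩ {d1, d4, d5, d6, d7, d10, d11, d13, d14, d15, d16} = ∅
… ∩ ⟦striped⟧ = ∅ ∩ {d2, d3, d5, d7, d11, d12, d14} = ∅
⟦striped clerk who followed d1 right of d9 across from d7⟧ = ∅, so the cardinality is 0.

0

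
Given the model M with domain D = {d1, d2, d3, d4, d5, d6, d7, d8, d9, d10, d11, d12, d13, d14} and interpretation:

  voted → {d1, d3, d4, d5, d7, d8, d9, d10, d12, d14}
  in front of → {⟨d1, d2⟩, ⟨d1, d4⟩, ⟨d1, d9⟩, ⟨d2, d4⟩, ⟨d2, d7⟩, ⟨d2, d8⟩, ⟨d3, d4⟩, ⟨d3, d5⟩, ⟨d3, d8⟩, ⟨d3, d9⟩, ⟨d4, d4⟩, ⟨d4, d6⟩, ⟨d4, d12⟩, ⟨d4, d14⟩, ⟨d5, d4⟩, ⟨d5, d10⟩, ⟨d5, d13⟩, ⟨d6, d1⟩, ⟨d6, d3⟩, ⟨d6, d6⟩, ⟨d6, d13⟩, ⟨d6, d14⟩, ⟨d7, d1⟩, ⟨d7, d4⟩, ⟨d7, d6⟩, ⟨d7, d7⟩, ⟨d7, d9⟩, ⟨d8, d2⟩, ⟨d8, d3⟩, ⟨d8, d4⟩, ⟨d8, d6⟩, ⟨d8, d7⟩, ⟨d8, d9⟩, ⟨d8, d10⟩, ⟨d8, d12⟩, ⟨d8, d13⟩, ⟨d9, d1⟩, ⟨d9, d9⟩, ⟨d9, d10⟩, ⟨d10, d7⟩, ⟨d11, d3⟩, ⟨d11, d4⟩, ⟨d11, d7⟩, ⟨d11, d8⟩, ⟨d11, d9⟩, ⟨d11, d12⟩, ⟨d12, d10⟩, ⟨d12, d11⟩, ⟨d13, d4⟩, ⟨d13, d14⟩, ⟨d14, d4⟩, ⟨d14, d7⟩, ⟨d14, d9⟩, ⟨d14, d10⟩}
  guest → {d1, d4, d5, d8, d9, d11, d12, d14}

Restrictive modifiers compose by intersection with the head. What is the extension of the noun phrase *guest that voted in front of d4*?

{d1, d4, d5, d8, d14}

⟦that voted⟧ = ⟦voted⟧ = {d1, d3, d4, d5, d7, d8, d9, d10, d12, d14}
⟦in front of d4⟧ = {x : ⟨x, d4⟩ ∈ ⟦in front of⟧} = {d1, d2, d3, d4, d5, d7, d8, d11, d13, d14}
⟦guest⟧ = {d1, d4, d5, d8, d9, d11, d12, d14}
… ∩ ⟦that voted⟧ = {d1, d4, d5, d8, d9, d11, d12, d14} ∩ {d1, d3, d4, d5, d7, d8, d9, d10, d12, d14} = {d1, d4, d5, d8, d9, d12, d14}
… ∩ ⟦in front of d4⟧ = {d1, d4, d5, d8, d9, d12, d14} ∩ {d1, d2, d3, d4, d5, d7, d8, d11, d13, d14} = {d1, d4, d5, d8, d14}
So ⟦guest that voted in front of d4⟧ = {d1, d4, d5, d8, d14}.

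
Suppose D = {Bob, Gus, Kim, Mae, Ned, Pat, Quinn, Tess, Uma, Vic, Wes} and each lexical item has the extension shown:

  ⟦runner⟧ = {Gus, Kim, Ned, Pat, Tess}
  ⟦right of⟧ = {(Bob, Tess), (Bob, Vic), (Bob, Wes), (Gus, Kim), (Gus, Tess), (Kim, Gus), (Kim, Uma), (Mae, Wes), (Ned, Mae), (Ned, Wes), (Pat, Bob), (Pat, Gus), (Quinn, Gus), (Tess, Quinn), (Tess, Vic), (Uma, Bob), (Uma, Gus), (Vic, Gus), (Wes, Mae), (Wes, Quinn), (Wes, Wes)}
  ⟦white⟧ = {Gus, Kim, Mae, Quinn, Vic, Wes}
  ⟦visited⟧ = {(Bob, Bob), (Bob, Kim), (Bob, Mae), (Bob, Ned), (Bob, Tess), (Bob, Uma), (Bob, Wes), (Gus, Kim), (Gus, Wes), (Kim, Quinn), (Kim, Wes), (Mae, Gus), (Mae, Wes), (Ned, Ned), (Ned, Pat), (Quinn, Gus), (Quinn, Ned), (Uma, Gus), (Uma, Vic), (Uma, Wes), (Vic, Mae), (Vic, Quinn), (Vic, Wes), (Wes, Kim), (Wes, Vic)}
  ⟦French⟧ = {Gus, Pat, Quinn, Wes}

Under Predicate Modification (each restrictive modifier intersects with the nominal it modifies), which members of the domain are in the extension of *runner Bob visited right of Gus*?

⟦Bob visited⟧ = {x : ⟨Bob, x⟩ ∈ ⟦visited⟧} = {Bob, Kim, Mae, Ned, Tess, Uma, Wes}
⟦right of Gus⟧ = {x : ⟨x, Gus⟩ ∈ ⟦right of⟧} = {Kim, Pat, Quinn, Uma, Vic}
⟦runner⟧ = {Gus, Kim, Ned, Pat, Tess}
… ∩ ⟦Bob visited⟧ = {Gus, Kim, Ned, Pat, Tess} ∩ {Bob, Kim, Mae, Ned, Tess, Uma, Wes} = {Kim, Ned, Tess}
… ∩ ⟦right of Gus⟧ = {Kim, Ned, Tess} ∩ {Kim, Pat, Quinn, Uma, Vic} = {Kim}
So ⟦runner Bob visited right of Gus⟧ = {Kim}.

{Kim}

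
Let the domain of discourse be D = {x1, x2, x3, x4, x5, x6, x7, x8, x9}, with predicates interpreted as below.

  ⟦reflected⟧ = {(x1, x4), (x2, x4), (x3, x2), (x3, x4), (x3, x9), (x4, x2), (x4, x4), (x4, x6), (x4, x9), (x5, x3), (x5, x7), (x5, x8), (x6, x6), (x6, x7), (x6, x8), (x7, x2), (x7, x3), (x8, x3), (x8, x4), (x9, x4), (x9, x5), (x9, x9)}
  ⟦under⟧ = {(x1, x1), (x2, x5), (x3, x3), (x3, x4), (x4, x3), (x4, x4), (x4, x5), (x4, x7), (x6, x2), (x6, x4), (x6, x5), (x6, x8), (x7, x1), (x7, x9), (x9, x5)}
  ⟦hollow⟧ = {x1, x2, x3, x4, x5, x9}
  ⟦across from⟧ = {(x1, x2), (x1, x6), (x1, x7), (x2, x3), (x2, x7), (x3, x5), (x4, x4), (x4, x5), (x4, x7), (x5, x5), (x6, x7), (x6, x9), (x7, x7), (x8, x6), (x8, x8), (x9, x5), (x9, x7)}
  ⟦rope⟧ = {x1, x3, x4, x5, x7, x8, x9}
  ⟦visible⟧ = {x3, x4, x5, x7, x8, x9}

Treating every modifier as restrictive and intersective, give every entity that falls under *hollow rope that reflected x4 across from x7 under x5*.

⟦that reflected x4⟧ = {x : ⟨x, x4⟩ ∈ ⟦reflected⟧} = {x1, x2, x3, x4, x8, x9}
⟦across from x7⟧ = {x : ⟨x, x7⟩ ∈ ⟦across from⟧} = {x1, x2, x4, x6, x7, x9}
⟦under x5⟧ = {x : ⟨x, x5⟩ ∈ ⟦under⟧} = {x2, x4, x6, x9}
⟦rope⟧ = {x1, x3, x4, x5, x7, x8, x9}
… ∩ ⟦that reflected x4⟧ = {x1, x3, x4, x5, x7, x8, x9} ∩ {x1, x2, x3, x4, x8, x9} = {x1, x3, x4, x8, x9}
… ∩ ⟦across from x7⟧ = {x1, x3, x4, x8, x9} ∩ {x1, x2, x4, x6, x7, x9} = {x1, x4, x9}
… ∩ ⟦under x5⟧ = {x1, x4, x9} ∩ {x2, x4, x6, x9} = {x4, x9}
… ∩ ⟦hollow⟧ = {x4, x9} ∩ {x1, x2, x3, x4, x5, x9} = {x4, x9}
So ⟦hollow rope that reflected x4 across from x7 under x5⟧ = {x4, x9}.

{x4, x9}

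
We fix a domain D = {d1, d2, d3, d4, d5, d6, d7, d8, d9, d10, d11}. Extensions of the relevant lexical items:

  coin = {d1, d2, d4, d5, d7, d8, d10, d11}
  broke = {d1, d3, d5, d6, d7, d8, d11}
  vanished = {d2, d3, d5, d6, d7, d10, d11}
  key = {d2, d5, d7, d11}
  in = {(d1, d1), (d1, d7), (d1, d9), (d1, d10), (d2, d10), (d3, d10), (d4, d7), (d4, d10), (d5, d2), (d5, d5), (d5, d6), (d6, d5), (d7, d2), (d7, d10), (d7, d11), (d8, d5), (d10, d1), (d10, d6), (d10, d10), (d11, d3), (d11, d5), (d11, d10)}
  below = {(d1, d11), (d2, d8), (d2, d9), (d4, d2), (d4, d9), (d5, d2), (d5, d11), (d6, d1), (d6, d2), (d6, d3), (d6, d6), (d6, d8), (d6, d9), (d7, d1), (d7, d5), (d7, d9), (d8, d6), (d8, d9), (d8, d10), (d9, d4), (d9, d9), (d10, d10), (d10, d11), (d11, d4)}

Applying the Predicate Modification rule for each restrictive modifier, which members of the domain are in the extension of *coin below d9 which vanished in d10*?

{d2, d7}

⟦below d9⟧ = {x : ⟨x, d9⟩ ∈ ⟦below⟧} = {d2, d4, d6, d7, d8, d9}
⟦which vanished⟧ = ⟦vanished⟧ = {d2, d3, d5, d6, d7, d10, d11}
⟦in d10⟧ = {x : ⟨x, d10⟩ ∈ ⟦in⟧} = {d1, d2, d3, d4, d7, d10, d11}
⟦coin⟧ = {d1, d2, d4, d5, d7, d8, d10, d11}
… ∩ ⟦below d9⟧ = {d1, d2, d4, d5, d7, d8, d10, d11} ∩ {d2, d4, d6, d7, d8, d9} = {d2, d4, d7, d8}
… ∩ ⟦which vanished⟧ = {d2, d4, d7, d8} ∩ {d2, d3, d5, d6, d7, d10, d11} = {d2, d7}
… ∩ ⟦in d10⟧ = {d2, d7} ∩ {d1, d2, d3, d4, d7, d10, d11} = {d2, d7}
So ⟦coin below d9 which vanished in d10⟧ = {d2, d7}.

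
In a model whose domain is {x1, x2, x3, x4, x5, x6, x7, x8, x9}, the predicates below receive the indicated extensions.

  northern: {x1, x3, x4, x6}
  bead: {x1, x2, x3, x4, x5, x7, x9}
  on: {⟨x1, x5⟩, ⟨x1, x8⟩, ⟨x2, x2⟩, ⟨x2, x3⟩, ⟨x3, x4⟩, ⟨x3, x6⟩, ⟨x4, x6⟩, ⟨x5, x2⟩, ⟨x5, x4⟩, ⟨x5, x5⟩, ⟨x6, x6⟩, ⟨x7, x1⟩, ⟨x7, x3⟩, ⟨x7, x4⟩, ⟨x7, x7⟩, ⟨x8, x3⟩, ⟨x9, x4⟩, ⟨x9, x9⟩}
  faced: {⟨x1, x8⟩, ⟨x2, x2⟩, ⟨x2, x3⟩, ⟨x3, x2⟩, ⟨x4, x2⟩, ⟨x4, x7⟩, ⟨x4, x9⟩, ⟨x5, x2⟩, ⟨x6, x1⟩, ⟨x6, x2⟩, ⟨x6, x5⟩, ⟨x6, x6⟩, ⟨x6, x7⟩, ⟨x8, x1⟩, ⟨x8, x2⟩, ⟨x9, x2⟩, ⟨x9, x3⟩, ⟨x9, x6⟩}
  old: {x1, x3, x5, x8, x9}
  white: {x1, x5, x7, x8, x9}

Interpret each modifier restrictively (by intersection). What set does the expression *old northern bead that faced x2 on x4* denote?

{x3}

⟦that faced x2⟧ = {x : ⟨x, x2⟩ ∈ ⟦faced⟧} = {x2, x3, x4, x5, x6, x8, x9}
⟦on x4⟧ = {x : ⟨x, x4⟩ ∈ ⟦on⟧} = {x3, x5, x7, x9}
⟦bead⟧ = {x1, x2, x3, x4, x5, x7, x9}
… ∩ ⟦that faced x2⟧ = {x1, x2, x3, x4, x5, x7, x9} ∩ {x2, x3, x4, x5, x6, x8, x9} = {x2, x3, x4, x5, x9}
… ∩ ⟦on x4⟧ = {x2, x3, x4, x5, x9} ∩ {x3, x5, x7, x9} = {x3, x5, x9}
… ∩ ⟦old⟧ = {x3, x5, x9} ∩ {x1, x3, x5, x8, x9} = {x3, x5, x9}
… ∩ ⟦northern⟧ = {x3, x5, x9} ∩ {x1, x3, x4, x6} = {x3}
So ⟦old northern bead that faced x2 on x4⟧ = {x3}.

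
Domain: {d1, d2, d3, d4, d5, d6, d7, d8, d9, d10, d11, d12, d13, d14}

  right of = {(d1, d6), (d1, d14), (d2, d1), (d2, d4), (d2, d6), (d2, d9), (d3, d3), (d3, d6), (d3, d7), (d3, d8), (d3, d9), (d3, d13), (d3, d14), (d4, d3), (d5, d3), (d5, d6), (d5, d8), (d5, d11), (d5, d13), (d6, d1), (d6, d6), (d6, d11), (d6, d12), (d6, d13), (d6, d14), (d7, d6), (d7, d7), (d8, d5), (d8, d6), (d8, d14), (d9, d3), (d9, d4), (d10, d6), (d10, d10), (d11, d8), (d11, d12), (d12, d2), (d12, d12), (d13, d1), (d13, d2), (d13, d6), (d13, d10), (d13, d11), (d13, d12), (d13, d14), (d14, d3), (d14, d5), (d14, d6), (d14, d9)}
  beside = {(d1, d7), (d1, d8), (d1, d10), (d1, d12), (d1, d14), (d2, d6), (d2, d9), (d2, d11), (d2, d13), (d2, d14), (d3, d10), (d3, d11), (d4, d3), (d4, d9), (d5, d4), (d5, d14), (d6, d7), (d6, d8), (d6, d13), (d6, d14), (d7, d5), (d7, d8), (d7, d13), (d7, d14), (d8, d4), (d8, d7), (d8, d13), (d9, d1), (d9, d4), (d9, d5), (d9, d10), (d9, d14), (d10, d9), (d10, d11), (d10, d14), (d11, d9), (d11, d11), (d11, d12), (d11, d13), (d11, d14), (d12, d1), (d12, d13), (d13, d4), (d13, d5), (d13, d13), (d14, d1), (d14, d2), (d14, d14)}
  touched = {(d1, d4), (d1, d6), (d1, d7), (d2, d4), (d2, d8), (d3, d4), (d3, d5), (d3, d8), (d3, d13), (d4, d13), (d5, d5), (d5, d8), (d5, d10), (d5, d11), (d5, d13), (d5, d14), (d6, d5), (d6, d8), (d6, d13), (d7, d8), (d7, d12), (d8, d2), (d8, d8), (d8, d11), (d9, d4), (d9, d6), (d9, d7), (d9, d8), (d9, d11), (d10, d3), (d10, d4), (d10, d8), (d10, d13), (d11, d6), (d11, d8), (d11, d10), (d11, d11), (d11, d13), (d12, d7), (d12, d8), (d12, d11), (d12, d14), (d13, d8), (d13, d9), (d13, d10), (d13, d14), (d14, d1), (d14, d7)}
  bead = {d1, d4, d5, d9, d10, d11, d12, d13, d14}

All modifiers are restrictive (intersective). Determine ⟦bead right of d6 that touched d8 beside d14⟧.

⟦right of d6⟧ = {x : ⟨x, d6⟩ ∈ ⟦right of⟧} = {d1, d2, d3, d5, d6, d7, d8, d10, d13, d14}
⟦that touched d8⟧ = {x : ⟨x, d8⟩ ∈ ⟦touched⟧} = {d2, d3, d5, d6, d7, d8, d9, d10, d11, d12, d13}
⟦beside d14⟧ = {x : ⟨x, d14⟩ ∈ ⟦beside⟧} = {d1, d2, d5, d6, d7, d9, d10, d11, d14}
⟦bead⟧ = {d1, d4, d5, d9, d10, d11, d12, d13, d14}
… ∩ ⟦right of d6⟧ = {d1, d4, d5, d9, d10, d11, d12, d13, d14} ∩ {d1, d2, d3, d5, d6, d7, d8, d10, d13, d14} = {d1, d5, d10, d13, d14}
… ∩ ⟦that touched d8⟧ = {d1, d5, d10, d13, d14} ∩ {d2, d3, d5, d6, d7, d8, d9, d10, d11, d12, d13} = {d5, d10, d13}
… ∩ ⟦beside d14⟧ = {d5, d10, d13} ∩ {d1, d2, d5, d6, d7, d9, d10, d11, d14} = {d5, d10}
So ⟦bead right of d6 that touched d8 beside d14⟧ = {d5, d10}.

{d5, d10}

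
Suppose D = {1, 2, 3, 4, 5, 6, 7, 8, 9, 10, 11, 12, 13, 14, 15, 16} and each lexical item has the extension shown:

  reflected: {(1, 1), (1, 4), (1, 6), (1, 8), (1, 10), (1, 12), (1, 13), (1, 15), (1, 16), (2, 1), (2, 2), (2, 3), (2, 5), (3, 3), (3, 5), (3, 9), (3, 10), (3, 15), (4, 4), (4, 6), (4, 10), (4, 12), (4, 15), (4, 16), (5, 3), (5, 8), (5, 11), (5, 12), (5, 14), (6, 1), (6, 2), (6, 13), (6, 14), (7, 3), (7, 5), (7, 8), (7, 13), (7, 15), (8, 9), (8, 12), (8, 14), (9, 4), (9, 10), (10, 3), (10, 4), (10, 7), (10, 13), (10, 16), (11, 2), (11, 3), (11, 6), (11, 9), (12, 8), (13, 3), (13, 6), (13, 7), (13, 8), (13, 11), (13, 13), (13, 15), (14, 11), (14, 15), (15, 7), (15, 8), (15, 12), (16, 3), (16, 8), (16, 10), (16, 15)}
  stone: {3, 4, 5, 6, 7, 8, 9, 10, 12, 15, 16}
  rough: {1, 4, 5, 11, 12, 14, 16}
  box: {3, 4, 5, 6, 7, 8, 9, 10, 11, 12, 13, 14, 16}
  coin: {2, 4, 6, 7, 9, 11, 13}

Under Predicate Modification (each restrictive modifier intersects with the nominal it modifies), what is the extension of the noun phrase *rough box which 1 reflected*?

{4, 12, 16}

⟦which 1 reflected⟧ = {x : ⟨1, x⟩ ∈ ⟦reflected⟧} = {1, 4, 6, 8, 10, 12, 13, 15, 16}
⟦box⟧ = {3, 4, 5, 6, 7, 8, 9, 10, 11, 12, 13, 14, 16}
… ∩ ⟦which 1 reflected⟧ = {3, 4, 5, 6, 7, 8, 9, 10, 11, 12, 13, 14, 16} ∩ {1, 4, 6, 8, 10, 12, 13, 15, 16} = {4, 6, 8, 10, 12, 13, 16}
… ∩ ⟦rough⟧ = {4, 6, 8, 10, 12, 13, 16} ∩ {1, 4, 5, 11, 12, 14, 16} = {4, 12, 16}
So ⟦rough box which 1 reflected⟧ = {4, 12, 16}.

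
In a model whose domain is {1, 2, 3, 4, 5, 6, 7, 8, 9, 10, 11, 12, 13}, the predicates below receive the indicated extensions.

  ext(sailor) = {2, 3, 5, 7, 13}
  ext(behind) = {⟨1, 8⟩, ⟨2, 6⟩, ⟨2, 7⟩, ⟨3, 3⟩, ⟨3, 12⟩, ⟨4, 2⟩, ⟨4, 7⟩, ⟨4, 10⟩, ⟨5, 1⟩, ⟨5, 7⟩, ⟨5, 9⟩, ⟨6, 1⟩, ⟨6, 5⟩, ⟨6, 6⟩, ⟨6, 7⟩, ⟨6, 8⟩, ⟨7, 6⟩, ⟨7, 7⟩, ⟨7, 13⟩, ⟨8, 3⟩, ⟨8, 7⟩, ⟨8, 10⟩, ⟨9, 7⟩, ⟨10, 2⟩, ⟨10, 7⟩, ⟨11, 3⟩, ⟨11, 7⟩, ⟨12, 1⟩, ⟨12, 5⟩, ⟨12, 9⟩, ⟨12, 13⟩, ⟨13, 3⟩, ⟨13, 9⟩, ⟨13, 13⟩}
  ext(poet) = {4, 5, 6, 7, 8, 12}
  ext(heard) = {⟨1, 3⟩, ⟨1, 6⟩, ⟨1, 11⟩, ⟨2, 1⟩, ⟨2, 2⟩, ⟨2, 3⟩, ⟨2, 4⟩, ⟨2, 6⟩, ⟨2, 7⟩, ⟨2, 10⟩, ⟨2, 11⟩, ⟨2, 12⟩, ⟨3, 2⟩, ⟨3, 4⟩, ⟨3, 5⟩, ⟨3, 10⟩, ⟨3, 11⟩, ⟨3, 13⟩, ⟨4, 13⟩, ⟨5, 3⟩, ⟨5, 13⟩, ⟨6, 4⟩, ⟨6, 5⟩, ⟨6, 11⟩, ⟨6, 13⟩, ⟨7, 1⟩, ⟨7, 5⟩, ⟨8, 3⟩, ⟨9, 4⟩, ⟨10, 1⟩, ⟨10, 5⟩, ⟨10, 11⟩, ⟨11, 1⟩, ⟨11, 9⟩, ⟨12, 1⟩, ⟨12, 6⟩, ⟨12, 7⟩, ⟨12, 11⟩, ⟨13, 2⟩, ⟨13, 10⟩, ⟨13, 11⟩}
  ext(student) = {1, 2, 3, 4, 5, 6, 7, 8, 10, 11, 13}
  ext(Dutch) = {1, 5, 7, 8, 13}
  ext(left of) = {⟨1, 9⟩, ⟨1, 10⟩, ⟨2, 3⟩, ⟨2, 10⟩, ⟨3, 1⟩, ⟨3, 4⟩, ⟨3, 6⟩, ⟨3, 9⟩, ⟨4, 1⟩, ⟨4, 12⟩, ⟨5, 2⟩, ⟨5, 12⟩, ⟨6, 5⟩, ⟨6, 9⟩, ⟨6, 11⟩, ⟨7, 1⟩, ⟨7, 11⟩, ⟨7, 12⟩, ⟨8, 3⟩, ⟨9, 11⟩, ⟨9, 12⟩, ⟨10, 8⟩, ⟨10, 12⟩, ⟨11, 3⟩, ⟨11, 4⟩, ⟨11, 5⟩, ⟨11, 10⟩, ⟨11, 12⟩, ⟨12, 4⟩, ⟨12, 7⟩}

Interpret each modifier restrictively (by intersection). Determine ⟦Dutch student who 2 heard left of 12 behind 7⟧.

{7}

⟦who 2 heard⟧ = {x : ⟨2, x⟩ ∈ ⟦heard⟧} = {1, 2, 3, 4, 6, 7, 10, 11, 12}
⟦left of 12⟧ = {x : ⟨x, 12⟩ ∈ ⟦left of⟧} = {4, 5, 7, 9, 10, 11}
⟦behind 7⟧ = {x : ⟨x, 7⟩ ∈ ⟦behind⟧} = {2, 4, 5, 6, 7, 8, 9, 10, 11}
⟦student⟧ = {1, 2, 3, 4, 5, 6, 7, 8, 10, 11, 13}
… ∩ ⟦who 2 heard⟧ = {1, 2, 3, 4, 5, 6, 7, 8, 10, 11, 13} ∩ {1, 2, 3, 4, 6, 7, 10, 11, 12} = {1, 2, 3, 4, 6, 7, 10, 11}
… ∩ ⟦left of 12⟧ = {1, 2, 3, 4, 6, 7, 10, 11} ∩ {4, 5, 7, 9, 10, 11} = {4, 7, 10, 11}
… ∩ ⟦behind 7⟧ = {4, 7, 10, 11} ∩ {2, 4, 5, 6, 7, 8, 9, 10, 11} = {4, 7, 10, 11}
… ∩ ⟦Dutch⟧ = {4, 7, 10, 11} ∩ {1, 5, 7, 8, 13} = {7}
So ⟦Dutch student who 2 heard left of 12 behind 7⟧ = {7}.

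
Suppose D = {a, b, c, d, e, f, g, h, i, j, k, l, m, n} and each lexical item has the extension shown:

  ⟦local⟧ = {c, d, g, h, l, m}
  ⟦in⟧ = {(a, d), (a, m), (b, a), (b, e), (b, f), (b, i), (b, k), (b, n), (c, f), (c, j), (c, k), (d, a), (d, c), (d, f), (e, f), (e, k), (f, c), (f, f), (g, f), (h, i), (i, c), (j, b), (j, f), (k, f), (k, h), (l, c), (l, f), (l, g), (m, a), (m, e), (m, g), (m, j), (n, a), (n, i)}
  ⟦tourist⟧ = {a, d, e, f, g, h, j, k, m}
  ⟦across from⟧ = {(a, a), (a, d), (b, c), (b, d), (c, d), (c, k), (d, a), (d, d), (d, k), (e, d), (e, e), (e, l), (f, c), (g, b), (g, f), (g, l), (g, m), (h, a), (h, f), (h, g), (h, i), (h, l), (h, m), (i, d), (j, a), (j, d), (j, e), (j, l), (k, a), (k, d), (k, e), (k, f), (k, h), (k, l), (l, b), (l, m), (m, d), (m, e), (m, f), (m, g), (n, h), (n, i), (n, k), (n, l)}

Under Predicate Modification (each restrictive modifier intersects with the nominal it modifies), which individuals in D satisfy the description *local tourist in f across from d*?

{d}

⟦in f⟧ = {x : ⟨x, f⟩ ∈ ⟦in⟧} = {b, c, d, e, f, g, j, k, l}
⟦across from d⟧ = {x : ⟨x, d⟩ ∈ ⟦across from⟧} = {a, b, c, d, e, i, j, k, m}
⟦tourist⟧ = {a, d, e, f, g, h, j, k, m}
… ∩ ⟦in f⟧ = {a, d, e, f, g, h, j, k, m} ∩ {b, c, d, e, f, g, j, k, l} = {d, e, f, g, j, k}
… ∩ ⟦across from d⟧ = {d, e, f, g, j, k} ∩ {a, b, c, d, e, i, j, k, m} = {d, e, j, k}
… ∩ ⟦local⟧ = {d, e, j, k} ∩ {c, d, g, h, l, m} = {d}
So ⟦local tourist in f across from d⟧ = {d}.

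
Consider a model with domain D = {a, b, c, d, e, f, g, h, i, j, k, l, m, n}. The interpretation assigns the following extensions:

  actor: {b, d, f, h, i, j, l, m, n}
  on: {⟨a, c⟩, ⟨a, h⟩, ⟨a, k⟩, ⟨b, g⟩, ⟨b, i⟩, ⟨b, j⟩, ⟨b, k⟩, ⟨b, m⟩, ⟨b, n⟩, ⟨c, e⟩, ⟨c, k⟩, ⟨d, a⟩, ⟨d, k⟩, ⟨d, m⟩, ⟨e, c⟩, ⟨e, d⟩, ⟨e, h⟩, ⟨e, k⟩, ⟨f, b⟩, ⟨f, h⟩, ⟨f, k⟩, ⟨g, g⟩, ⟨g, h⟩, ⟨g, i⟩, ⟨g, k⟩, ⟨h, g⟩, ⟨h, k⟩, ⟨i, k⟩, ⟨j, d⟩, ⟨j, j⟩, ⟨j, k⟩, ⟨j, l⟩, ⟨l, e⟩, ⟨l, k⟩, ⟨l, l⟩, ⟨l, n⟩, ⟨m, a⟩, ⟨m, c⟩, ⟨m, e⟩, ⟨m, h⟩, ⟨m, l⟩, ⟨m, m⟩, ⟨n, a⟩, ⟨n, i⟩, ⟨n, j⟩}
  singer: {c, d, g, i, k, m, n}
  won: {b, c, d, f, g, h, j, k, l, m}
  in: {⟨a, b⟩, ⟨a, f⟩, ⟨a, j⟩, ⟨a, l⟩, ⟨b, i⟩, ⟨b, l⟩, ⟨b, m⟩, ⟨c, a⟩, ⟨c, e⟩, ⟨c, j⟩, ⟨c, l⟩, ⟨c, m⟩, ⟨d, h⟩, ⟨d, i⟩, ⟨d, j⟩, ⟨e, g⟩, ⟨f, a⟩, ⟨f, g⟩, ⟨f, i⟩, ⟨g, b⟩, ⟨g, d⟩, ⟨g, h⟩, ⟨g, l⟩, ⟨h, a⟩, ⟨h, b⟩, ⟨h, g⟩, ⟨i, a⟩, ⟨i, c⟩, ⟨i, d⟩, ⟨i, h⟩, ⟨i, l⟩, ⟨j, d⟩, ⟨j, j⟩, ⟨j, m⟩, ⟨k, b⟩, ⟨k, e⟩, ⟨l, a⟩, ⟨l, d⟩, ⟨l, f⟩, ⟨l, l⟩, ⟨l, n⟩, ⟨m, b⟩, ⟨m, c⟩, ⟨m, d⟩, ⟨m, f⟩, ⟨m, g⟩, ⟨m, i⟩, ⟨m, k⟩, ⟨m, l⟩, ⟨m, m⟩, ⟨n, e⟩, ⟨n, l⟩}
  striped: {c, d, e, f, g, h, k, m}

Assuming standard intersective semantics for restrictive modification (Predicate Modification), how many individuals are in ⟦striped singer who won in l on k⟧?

2

⟦who won⟧ = ⟦won⟧ = {b, c, d, f, g, h, j, k, l, m}
⟦in l⟧ = {x : ⟨x, l⟩ ∈ ⟦in⟧} = {a, b, c, g, i, l, m, n}
⟦on k⟧ = {x : ⟨x, k⟩ ∈ ⟦on⟧} = {a, b, c, d, e, f, g, h, i, j, l}
⟦singer⟧ = {c, d, g, i, k, m, n}
… ∩ ⟦who won⟧ = {c, d, g, i, k, m, n} ∩ {b, c, d, f, g, h, j, k, l, m} = {c, d, g, k, m}
… ∩ ⟦in l⟧ = {c, d, g, k, m} ∩ {a, b, c, g, i, l, m, n} = {c, g, m}
… ∩ ⟦on k⟧ = {c, g, m} ∩ {a, b, c, d, e, f, g, h, i, j, l} = {c, g}
… ∩ ⟦striped⟧ = {c, g} ∩ {c, d, e, f, g, h, k, m} = {c, g}
⟦striped singer who won in l on k⟧ = {c, g}, so the cardinality is 2.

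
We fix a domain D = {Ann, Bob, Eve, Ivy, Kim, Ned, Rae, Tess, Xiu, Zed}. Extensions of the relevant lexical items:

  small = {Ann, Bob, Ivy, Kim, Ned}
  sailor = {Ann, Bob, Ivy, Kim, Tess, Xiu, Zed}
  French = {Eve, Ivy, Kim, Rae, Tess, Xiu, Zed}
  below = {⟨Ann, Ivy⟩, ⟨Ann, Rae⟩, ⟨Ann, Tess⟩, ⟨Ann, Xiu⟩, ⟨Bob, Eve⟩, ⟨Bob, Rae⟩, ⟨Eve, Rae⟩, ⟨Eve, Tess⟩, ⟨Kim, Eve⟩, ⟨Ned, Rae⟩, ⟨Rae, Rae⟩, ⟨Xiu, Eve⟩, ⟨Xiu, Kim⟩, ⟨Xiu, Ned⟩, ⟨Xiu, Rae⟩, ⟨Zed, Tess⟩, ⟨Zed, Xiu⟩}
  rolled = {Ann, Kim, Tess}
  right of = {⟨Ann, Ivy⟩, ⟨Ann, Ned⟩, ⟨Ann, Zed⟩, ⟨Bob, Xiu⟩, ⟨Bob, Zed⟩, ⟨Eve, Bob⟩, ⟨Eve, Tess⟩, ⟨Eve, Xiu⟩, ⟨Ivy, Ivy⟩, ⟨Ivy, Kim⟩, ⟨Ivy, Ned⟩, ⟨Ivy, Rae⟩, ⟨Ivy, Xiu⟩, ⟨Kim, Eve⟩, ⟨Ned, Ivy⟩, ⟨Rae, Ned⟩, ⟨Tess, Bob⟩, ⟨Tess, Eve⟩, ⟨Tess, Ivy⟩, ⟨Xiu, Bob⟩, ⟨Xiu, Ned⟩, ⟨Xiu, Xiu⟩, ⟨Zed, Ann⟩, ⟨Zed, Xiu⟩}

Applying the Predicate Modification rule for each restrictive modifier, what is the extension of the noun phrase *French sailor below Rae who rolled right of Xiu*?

⟦below Rae⟧ = {x : ⟨x, Rae⟩ ∈ ⟦below⟧} = {Ann, Bob, Eve, Ned, Rae, Xiu}
⟦who rolled⟧ = ⟦rolled⟧ = {Ann, Kim, Tess}
⟦right of Xiu⟧ = {x : ⟨x, Xiu⟩ ∈ ⟦right of⟧} = {Bob, Eve, Ivy, Xiu, Zed}
⟦sailor⟧ = {Ann, Bob, Ivy, Kim, Tess, Xiu, Zed}
… ∩ ⟦below Rae⟧ = {Ann, Bob, Ivy, Kim, Tess, Xiu, Zed} ∩ {Ann, Bob, Eve, Ned, Rae, Xiu} = {Ann, Bob, Xiu}
… ∩ ⟦who rolled⟧ = {Ann, Bob, Xiu} ∩ {Ann, Kim, Tess} = {Ann}
… ∩ ⟦right of Xiu⟧ = {Ann} ∩ {Bob, Eve, Ivy, Xiu, Zed} = ∅
… ∩ ⟦French⟧ = ∅ ∩ {Eve, Ivy, Kim, Rae, Tess, Xiu, Zed} = ∅
So ⟦French sailor below Rae who rolled right of Xiu⟧ = {}.

{}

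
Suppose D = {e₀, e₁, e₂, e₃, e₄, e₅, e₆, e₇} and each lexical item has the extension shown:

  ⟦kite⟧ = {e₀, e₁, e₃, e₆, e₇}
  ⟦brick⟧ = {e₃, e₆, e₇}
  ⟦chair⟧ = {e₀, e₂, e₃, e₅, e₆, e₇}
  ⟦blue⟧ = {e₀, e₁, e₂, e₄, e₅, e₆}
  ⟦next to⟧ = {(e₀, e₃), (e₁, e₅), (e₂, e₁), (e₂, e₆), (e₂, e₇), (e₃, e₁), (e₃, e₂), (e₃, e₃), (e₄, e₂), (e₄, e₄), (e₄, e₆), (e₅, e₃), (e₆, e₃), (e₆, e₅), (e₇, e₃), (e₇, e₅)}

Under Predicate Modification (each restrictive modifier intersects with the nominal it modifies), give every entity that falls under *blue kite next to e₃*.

⟦next to e₃⟧ = {x : ⟨x, e₃⟩ ∈ ⟦next to⟧} = {e₀, e₃, e₅, e₆, e₇}
⟦kite⟧ = {e₀, e₁, e₃, e₆, e₇}
… ∩ ⟦next to e₃⟧ = {e₀, e₁, e₃, e₆, e₇} ∩ {e₀, e₃, e₅, e₆, e₇} = {e₀, e₃, e₆, e₇}
… ∩ ⟦blue⟧ = {e₀, e₃, e₆, e₇} ∩ {e₀, e₁, e₂, e₄, e₅, e₆} = {e₀, e₆}
So ⟦blue kite next to e₃⟧ = {e₀, e₆}.

{e₀, e₆}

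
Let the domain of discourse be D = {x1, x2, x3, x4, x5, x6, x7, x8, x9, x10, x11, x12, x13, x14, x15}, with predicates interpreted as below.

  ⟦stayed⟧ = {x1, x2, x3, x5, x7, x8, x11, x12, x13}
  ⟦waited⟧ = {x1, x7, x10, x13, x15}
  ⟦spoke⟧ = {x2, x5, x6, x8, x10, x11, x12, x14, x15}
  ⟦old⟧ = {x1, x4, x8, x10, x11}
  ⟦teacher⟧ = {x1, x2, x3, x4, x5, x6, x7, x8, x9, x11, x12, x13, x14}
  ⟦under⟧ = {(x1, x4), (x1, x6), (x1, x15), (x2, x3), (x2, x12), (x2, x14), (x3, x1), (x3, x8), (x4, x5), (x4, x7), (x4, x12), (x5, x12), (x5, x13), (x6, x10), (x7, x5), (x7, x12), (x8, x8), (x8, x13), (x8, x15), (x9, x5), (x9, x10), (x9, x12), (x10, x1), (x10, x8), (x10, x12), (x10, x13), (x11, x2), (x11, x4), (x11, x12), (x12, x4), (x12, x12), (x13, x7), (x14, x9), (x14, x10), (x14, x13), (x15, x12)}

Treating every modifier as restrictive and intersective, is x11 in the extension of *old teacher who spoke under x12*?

yes

⟦who spoke⟧ = ⟦spoke⟧ = {x2, x5, x6, x8, x10, x11, x12, x14, x15}
⟦under x12⟧ = {x : ⟨x, x12⟩ ∈ ⟦under⟧} = {x2, x4, x5, x7, x9, x10, x11, x12, x15}
⟦teacher⟧ = {x1, x2, x3, x4, x5, x6, x7, x8, x9, x11, x12, x13, x14}
… ∩ ⟦who spoke⟧ = {x1, x2, x3, x4, x5, x6, x7, x8, x9, x11, x12, x13, x14} ∩ {x2, x5, x6, x8, x10, x11, x12, x14, x15} = {x2, x5, x6, x8, x11, x12, x14}
… ∩ ⟦under x12⟧ = {x2, x5, x6, x8, x11, x12, x14} ∩ {x2, x4, x5, x7, x9, x10, x11, x12, x15} = {x2, x5, x11, x12}
… ∩ ⟦old⟧ = {x2, x5, x11, x12} ∩ {x1, x4, x8, x10, x11} = {x11}
⟦old teacher who spoke under x12⟧ = {x11}; x11 ∈ this set.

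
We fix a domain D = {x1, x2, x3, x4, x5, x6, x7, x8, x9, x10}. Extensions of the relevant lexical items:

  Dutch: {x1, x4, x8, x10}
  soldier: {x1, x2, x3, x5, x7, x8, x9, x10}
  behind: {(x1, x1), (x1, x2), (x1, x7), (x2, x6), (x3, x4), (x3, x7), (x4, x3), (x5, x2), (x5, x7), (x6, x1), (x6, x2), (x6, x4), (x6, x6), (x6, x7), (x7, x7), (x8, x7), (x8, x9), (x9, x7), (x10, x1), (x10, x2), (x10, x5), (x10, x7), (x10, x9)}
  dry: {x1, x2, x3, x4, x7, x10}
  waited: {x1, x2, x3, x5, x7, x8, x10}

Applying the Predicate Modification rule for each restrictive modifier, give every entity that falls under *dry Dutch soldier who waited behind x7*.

⟦who waited⟧ = ⟦waited⟧ = {x1, x2, x3, x5, x7, x8, x10}
⟦behind x7⟧ = {x : ⟨x, x7⟩ ∈ ⟦behind⟧} = {x1, x3, x5, x6, x7, x8, x9, x10}
⟦soldier⟧ = {x1, x2, x3, x5, x7, x8, x9, x10}
… ∩ ⟦who waited⟧ = {x1, x2, x3, x5, x7, x8, x9, x10} ∩ {x1, x2, x3, x5, x7, x8, x10} = {x1, x2, x3, x5, x7, x8, x10}
… ∩ ⟦behind x7⟧ = {x1, x2, x3, x5, x7, x8, x10} ∩ {x1, x3, x5, x6, x7, x8, x9, x10} = {x1, x3, x5, x7, x8, x10}
… ∩ ⟦dry⟧ = {x1, x3, x5, x7, x8, x10} ∩ {x1, x2, x3, x4, x7, x10} = {x1, x3, x7, x10}
… ∩ ⟦Dutch⟧ = {x1, x3, x7, x10} ∩ {x1, x4, x8, x10} = {x1, x10}
So ⟦dry Dutch soldier who waited behind x7⟧ = {x1, x10}.

{x1, x10}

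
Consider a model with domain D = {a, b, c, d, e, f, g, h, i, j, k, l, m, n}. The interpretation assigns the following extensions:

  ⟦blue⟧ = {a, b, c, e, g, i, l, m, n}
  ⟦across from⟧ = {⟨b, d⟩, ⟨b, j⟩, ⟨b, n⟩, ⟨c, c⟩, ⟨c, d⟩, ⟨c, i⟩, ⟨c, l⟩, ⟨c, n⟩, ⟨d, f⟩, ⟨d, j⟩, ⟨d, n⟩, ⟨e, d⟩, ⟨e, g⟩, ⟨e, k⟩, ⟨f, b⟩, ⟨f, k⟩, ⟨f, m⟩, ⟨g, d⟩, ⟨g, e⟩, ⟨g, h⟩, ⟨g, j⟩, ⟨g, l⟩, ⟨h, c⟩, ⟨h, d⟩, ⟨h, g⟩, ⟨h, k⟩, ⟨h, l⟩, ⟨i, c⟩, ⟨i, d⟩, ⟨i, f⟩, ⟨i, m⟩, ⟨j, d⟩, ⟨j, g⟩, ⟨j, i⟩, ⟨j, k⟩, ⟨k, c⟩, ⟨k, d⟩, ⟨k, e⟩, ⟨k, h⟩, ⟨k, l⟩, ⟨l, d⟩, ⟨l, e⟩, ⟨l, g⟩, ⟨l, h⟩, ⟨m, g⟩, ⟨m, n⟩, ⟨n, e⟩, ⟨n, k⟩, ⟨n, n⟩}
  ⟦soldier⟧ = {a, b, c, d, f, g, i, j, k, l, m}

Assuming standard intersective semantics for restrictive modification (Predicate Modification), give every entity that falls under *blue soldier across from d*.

⟦across from d⟧ = {x : ⟨x, d⟩ ∈ ⟦across from⟧} = {b, c, e, g, h, i, j, k, l}
⟦soldier⟧ = {a, b, c, d, f, g, i, j, k, l, m}
… ∩ ⟦across from d⟧ = {a, b, c, d, f, g, i, j, k, l, m} ∩ {b, c, e, g, h, i, j, k, l} = {b, c, g, i, j, k, l}
… ∩ ⟦blue⟧ = {b, c, g, i, j, k, l} ∩ {a, b, c, e, g, i, l, m, n} = {b, c, g, i, l}
So ⟦blue soldier across from d⟧ = {b, c, g, i, l}.

{b, c, g, i, l}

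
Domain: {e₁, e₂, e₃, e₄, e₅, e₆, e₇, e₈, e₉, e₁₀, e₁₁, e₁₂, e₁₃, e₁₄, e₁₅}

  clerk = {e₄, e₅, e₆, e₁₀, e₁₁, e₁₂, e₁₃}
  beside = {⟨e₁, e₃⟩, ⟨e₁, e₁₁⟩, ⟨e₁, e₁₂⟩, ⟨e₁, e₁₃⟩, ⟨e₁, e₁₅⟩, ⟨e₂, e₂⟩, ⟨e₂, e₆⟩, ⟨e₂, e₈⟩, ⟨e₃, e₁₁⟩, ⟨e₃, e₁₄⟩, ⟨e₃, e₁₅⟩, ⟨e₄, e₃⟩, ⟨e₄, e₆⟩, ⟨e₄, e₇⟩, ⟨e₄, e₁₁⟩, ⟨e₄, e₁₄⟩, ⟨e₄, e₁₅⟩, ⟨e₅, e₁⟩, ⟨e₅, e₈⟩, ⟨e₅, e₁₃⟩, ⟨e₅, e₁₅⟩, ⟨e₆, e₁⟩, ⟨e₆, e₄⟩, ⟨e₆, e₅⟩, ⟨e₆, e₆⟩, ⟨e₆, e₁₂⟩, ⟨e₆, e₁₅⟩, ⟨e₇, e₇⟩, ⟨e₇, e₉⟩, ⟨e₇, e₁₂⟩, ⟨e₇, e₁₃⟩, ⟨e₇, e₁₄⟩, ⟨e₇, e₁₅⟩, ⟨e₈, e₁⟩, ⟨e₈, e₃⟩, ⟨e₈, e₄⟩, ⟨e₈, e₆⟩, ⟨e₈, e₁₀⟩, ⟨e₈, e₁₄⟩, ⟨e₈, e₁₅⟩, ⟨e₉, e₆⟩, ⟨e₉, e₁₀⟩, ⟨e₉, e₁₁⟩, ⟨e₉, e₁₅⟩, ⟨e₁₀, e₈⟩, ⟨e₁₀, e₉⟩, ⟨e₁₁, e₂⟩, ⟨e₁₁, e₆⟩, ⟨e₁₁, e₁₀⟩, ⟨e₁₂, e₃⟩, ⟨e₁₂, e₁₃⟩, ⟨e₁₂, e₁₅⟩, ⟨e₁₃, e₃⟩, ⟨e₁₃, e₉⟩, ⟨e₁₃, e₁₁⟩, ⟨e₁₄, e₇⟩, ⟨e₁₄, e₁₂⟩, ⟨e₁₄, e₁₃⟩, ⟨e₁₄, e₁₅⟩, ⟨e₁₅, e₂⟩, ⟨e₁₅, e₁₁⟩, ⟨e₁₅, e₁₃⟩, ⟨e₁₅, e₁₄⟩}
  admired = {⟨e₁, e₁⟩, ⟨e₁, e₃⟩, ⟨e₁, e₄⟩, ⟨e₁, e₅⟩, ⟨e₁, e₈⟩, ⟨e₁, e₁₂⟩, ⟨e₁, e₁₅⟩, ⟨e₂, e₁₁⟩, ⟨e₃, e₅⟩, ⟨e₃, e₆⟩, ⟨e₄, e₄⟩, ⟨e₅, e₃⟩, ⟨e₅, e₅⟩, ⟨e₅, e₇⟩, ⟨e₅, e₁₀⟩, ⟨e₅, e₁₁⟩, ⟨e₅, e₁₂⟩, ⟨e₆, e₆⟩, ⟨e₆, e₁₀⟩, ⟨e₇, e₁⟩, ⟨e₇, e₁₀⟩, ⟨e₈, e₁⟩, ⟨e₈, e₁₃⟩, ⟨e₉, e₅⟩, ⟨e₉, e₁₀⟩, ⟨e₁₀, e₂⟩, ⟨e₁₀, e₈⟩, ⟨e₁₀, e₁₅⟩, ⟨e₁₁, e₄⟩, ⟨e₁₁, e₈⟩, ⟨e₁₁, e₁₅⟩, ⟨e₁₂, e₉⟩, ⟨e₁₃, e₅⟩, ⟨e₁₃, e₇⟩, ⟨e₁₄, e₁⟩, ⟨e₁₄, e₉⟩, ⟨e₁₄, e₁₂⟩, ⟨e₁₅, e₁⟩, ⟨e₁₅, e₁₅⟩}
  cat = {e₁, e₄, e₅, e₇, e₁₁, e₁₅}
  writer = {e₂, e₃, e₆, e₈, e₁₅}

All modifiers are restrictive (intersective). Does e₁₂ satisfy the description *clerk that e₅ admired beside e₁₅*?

yes

⟦that e₅ admired⟧ = {x : ⟨e₅, x⟩ ∈ ⟦admired⟧} = {e₃, e₅, e₇, e₁₀, e₁₁, e₁₂}
⟦beside e₁₅⟧ = {x : ⟨x, e₁₅⟩ ∈ ⟦beside⟧} = {e₁, e₃, e₄, e₅, e₆, e₇, e₈, e₉, e₁₂, e₁₄}
⟦clerk⟧ = {e₄, e₅, e₆, e₁₀, e₁₁, e₁₂, e₁₃}
… ∩ ⟦that e₅ admired⟧ = {e₄, e₅, e₆, e₁₀, e₁₁, e₁₂, e₁₃} ∩ {e₃, e₅, e₇, e₁₀, e₁₁, e₁₂} = {e₅, e₁₀, e₁₁, e₁₂}
… ∩ ⟦beside e₁₅⟧ = {e₅, e₁₀, e₁₁, e₁₂} ∩ {e₁, e₃, e₄, e₅, e₆, e₇, e₈, e₉, e₁₂, e₁₄} = {e₅, e₁₂}
⟦clerk that e₅ admired beside e₁₅⟧ = {e₅, e₁₂}; e₁₂ ∈ this set.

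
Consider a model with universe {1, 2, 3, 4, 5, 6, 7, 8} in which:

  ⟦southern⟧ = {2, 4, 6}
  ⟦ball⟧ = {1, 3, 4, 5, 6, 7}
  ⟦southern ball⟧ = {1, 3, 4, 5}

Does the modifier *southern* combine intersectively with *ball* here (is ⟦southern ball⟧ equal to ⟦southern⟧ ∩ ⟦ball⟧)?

no

⟦southern⟧ ∩ ⟦ball⟧ = {2, 4, 6} ∩ {1, 3, 4, 5, 6, 7} = {4, 6}
Observed ⟦southern ball⟧ = {1, 3, 4, 5}.
These differ, so the modifier is not intersective in this model.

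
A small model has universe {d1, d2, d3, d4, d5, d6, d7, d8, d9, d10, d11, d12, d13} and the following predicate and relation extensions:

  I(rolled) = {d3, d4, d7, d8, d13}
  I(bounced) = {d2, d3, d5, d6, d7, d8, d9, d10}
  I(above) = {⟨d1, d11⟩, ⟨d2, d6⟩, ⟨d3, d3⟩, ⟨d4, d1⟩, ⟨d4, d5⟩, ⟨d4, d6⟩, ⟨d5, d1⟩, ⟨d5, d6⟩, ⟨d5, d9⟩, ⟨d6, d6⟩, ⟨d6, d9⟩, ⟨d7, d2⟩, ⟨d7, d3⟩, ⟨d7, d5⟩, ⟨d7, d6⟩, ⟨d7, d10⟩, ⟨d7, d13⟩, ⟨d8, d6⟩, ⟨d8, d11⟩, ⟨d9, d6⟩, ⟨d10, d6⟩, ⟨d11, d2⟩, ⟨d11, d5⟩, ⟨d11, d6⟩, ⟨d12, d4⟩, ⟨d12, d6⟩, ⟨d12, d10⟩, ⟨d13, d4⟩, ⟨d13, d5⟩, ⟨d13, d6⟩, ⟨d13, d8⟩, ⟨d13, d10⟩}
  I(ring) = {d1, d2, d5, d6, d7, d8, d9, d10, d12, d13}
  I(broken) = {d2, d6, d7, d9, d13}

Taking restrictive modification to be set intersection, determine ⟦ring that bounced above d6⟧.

⟦that bounced⟧ = ⟦bounced⟧ = {d2, d3, d5, d6, d7, d8, d9, d10}
⟦above d6⟧ = {x : ⟨x, d6⟩ ∈ ⟦above⟧} = {d2, d4, d5, d6, d7, d8, d9, d10, d11, d12, d13}
⟦ring⟧ = {d1, d2, d5, d6, d7, d8, d9, d10, d12, d13}
… ∩ ⟦that bounced⟧ = {d1, d2, d5, d6, d7, d8, d9, d10, d12, d13} ∩ {d2, d3, d5, d6, d7, d8, d9, d10} = {d2, d5, d6, d7, d8, d9, d10}
… ∩ ⟦above d6⟧ = {d2, d5, d6, d7, d8, d9, d10} ∩ {d2, d4, d5, d6, d7, d8, d9, d10, d11, d12, d13} = {d2, d5, d6, d7, d8, d9, d10}
So ⟦ring that bounced above d6⟧ = {d2, d5, d6, d7, d8, d9, d10}.

{d2, d5, d6, d7, d8, d9, d10}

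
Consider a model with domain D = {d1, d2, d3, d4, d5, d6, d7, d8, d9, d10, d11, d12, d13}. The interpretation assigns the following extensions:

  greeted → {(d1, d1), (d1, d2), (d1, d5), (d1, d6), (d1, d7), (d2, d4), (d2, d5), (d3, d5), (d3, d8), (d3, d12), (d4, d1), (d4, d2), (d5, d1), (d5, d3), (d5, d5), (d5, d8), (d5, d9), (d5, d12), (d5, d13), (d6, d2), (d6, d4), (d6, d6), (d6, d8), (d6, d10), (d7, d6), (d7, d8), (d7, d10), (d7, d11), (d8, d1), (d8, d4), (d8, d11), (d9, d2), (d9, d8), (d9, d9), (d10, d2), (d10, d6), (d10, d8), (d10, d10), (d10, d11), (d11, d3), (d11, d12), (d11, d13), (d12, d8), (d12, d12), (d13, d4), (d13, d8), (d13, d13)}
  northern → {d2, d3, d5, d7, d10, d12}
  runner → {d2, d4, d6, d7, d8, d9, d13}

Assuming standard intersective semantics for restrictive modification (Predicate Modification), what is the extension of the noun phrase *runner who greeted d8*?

⟦who greeted d8⟧ = {x : ⟨x, d8⟩ ∈ ⟦greeted⟧} = {d3, d5, d6, d7, d9, d10, d12, d13}
⟦runner⟧ = {d2, d4, d6, d7, d8, d9, d13}
… ∩ ⟦who greeted d8⟧ = {d2, d4, d6, d7, d8, d9, d13} ∩ {d3, d5, d6, d7, d9, d10, d12, d13} = {d6, d7, d9, d13}
So ⟦runner who greeted d8⟧ = {d6, d7, d9, d13}.

{d6, d7, d9, d13}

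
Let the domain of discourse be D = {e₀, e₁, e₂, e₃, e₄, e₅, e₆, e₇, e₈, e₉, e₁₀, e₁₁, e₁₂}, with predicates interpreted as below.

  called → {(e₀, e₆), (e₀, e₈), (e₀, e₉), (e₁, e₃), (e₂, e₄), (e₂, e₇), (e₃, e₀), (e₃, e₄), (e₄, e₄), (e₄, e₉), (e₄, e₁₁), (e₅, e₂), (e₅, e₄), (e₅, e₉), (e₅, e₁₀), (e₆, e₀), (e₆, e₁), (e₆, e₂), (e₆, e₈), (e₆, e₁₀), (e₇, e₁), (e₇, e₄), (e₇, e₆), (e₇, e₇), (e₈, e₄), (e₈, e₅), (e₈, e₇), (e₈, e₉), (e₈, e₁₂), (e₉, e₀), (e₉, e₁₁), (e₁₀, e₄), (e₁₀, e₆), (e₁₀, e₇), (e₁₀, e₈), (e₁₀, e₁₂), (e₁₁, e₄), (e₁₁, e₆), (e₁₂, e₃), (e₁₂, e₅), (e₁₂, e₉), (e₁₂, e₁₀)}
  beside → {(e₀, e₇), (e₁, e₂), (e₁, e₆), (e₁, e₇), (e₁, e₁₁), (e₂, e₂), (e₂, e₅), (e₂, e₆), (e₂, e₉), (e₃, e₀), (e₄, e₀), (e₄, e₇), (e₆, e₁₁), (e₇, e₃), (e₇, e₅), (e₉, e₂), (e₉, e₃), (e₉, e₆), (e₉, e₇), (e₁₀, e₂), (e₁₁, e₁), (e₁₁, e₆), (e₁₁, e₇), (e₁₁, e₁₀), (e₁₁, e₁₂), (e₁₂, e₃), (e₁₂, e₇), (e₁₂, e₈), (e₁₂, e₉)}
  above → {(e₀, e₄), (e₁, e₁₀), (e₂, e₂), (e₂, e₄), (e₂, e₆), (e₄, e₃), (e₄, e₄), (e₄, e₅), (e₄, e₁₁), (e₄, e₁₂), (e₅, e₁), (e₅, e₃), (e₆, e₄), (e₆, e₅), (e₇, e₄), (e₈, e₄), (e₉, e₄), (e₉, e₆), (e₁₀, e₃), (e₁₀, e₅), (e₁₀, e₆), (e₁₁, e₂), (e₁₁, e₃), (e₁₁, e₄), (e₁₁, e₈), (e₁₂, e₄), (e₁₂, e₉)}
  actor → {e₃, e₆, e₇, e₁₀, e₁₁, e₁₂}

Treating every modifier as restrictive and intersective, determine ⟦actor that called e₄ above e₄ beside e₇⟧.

{e₁₁}

⟦that called e₄⟧ = {x : ⟨x, e₄⟩ ∈ ⟦called⟧} = {e₂, e₃, e₄, e₅, e₇, e₈, e₁₀, e₁₁}
⟦above e₄⟧ = {x : ⟨x, e₄⟩ ∈ ⟦above⟧} = {e₀, e₂, e₄, e₆, e₇, e₈, e₉, e₁₁, e₁₂}
⟦beside e₇⟧ = {x : ⟨x, e₇⟩ ∈ ⟦beside⟧} = {e₀, e₁, e₄, e₉, e₁₁, e₁₂}
⟦actor⟧ = {e₃, e₆, e₇, e₁₀, e₁₁, e₁₂}
… ∩ ⟦that called e₄⟧ = {e₃, e₆, e₇, e₁₀, e₁₁, e₁₂} ∩ {e₂, e₃, e₄, e₅, e₇, e₈, e₁₀, e₁₁} = {e₃, e₇, e₁₀, e₁₁}
… ∩ ⟦above e₄⟧ = {e₃, e₇, e₁₀, e₁₁} ∩ {e₀, e₂, e₄, e₆, e₇, e₈, e₉, e₁₁, e₁₂} = {e₇, e₁₁}
… ∩ ⟦beside e₇⟧ = {e₇, e₁₁} ∩ {e₀, e₁, e₄, e₉, e₁₁, e₁₂} = {e₁₁}
So ⟦actor that called e₄ above e₄ beside e₇⟧ = {e₁₁}.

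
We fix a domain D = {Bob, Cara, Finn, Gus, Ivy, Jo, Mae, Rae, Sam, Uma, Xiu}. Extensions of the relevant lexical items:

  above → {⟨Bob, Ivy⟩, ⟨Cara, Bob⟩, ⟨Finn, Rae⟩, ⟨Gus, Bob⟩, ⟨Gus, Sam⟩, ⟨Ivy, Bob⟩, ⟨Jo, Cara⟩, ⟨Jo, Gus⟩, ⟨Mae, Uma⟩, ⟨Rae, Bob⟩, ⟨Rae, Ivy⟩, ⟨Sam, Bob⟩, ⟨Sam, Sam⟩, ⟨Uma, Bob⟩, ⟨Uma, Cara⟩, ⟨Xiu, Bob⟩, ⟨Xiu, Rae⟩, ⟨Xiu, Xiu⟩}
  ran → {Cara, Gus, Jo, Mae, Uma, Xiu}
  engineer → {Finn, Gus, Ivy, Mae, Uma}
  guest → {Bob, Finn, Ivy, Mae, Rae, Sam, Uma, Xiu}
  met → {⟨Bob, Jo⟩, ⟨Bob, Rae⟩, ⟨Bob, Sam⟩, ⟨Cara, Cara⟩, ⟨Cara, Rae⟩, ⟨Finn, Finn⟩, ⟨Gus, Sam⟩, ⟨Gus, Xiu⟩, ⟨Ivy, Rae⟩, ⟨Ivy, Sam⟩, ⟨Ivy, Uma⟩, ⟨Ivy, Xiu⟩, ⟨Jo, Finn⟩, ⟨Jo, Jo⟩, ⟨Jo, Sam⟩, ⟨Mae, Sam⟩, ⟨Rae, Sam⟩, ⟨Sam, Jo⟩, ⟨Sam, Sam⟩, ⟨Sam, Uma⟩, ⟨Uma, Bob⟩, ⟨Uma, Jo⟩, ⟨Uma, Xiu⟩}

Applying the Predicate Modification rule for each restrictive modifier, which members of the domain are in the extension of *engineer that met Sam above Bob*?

{Gus, Ivy}

⟦that met Sam⟧ = {x : ⟨x, Sam⟩ ∈ ⟦met⟧} = {Bob, Gus, Ivy, Jo, Mae, Rae, Sam}
⟦above Bob⟧ = {x : ⟨x, Bob⟩ ∈ ⟦above⟧} = {Cara, Gus, Ivy, Rae, Sam, Uma, Xiu}
⟦engineer⟧ = {Finn, Gus, Ivy, Mae, Uma}
… ∩ ⟦that met Sam⟧ = {Finn, Gus, Ivy, Mae, Uma} ∩ {Bob, Gus, Ivy, Jo, Mae, Rae, Sam} = {Gus, Ivy, Mae}
… ∩ ⟦above Bob⟧ = {Gus, Ivy, Mae} ∩ {Cara, Gus, Ivy, Rae, Sam, Uma, Xiu} = {Gus, Ivy}
So ⟦engineer that met Sam above Bob⟧ = {Gus, Ivy}.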